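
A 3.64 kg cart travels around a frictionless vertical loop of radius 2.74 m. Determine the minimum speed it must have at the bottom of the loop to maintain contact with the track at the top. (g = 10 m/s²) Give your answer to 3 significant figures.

At the top: mg = mv_top²/r ⇒ v_top² = gr = 27.40 m²/s²
Energy from bottom to top (height 2r): ½mv_bot² = ½mv_top² + mg(2r)
v_bot² = gr + 4gr = 5gr = 137.0
v_bot = √(5gr) = 11.70 m/s

v = 11.7 m/s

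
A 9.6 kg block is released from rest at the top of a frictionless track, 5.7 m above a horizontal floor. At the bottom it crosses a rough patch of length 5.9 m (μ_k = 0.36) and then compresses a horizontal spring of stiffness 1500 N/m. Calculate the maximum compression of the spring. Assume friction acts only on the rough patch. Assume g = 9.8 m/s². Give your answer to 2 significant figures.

Initial energy: E₁ = mgh = (9.6)(9.8)(5.7) = 536.26 J
Friction removes W_f = μ_k mg d = (0.36)(9.6)(9.8)(5.9) = 199.8 J
Energy reaching the spring: E = 536.26 − 199.8 = 336.43 J
At max compression ½kx² = E ⇒ x = √(2E/k) = √(2 × 336.43/1500) = 0.6698 m

x = 0.67 m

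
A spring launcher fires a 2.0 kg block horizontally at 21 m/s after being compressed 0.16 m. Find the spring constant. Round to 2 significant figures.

k = 34000 N/m

½kx² = ½mv²
k = mv²/x² = (2.0)(21)²/(0.16)² = 34453 N/m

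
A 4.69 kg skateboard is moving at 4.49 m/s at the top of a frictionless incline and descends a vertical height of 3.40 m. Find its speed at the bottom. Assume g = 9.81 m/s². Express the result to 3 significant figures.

v = 9.32 m/s

Energy conservation between the two points: ½mv₀² + mgh = ½mv²
The mass cancels from both sides.
v² = v₀² + 2gh = (4.49)² + 2(9.81)(3.40) = 86.868
v = √86.868 = 9.320 m/s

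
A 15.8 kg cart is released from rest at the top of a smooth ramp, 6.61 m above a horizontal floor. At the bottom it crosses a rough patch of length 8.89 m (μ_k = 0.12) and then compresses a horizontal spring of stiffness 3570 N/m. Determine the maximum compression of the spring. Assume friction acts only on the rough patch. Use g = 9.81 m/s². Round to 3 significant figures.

x = 0.694 m

Initial energy: E₁ = mgh = (15.8)(9.81)(6.61) = 1024.5 J
Friction removes W_f = μ_k mg d = (0.12)(15.8)(9.81)(8.89) = 165.4 J
Energy reaching the spring: E = 1024.5 − 165.4 = 859.18 J
At max compression ½kx² = E ⇒ x = √(2E/k) = √(2 × 859.18/3570) = 0.6938 m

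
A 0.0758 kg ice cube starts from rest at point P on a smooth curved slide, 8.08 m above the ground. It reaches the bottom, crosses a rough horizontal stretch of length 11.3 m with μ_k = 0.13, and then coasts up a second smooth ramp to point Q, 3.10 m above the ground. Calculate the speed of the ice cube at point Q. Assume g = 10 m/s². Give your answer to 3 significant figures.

Energy at P: mgh₁ = (0.0758)(10)(8.08) = 6.1246 J
Friction loss: W_f = μ_k mg d = 1.114 J
At Q: ½mv² + mgh₂ = mgh₁ − W_f
½mv² = 6.1246 − 1.114 − 2.3498 = 2.6613 J
v = √(2 × 2.6613/0.0758) = 8.380 m/s

v = 8.38 m/s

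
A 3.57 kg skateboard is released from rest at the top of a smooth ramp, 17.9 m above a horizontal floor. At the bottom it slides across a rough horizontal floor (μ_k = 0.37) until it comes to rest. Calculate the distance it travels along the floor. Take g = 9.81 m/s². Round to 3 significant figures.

Applying the work–energy principle:
At rest all PE has been dissipated by friction: mgh = μ_k m g d
d = h/μ_k = 17.9/0.37 = 48.38 m

d = 48.4 m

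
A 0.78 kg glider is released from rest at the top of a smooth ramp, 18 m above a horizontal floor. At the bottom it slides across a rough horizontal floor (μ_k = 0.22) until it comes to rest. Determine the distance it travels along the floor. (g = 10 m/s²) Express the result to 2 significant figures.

d = 82 m

Energy bookkeeping (friction removes W_f = μ_k N d):
At rest all PE has been dissipated by friction: mgh = μ_k m g d
d = h/μ_k = 18/0.22 = 81.82 m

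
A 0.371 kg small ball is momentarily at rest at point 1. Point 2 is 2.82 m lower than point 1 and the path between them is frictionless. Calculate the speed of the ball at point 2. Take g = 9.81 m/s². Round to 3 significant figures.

v = 7.44 m/s

By conservation of mechanical energy, mgh = ½mv²
v = √(2gh) = √(2 × 9.81 × 2.82) = √55.328 = 7.438 m/s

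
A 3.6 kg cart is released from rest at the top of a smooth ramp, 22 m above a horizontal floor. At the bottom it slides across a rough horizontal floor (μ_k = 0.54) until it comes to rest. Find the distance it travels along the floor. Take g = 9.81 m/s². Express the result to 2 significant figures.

d = 41 m

Energy bookkeeping (friction removes W_f = μ_k N d):
At rest all PE has been dissipated by friction: mgh = μ_k m g d
d = h/μ_k = 22/0.54 = 40.74 m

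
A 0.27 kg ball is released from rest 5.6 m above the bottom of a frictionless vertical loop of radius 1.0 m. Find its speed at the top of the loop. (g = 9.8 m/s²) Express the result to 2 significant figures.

Energy conservation: mgh = ½mv_top² + mg(2r)
v_top² = 2g(h − 2r) = 2(9.8)(5.6 − 2.000) = 70.56
v_top = 8.400 m/s

v = 8.4 m/s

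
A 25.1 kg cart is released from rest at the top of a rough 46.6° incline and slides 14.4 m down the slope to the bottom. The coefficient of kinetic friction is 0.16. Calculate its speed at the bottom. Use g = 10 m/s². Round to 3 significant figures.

Work–energy: mg(L sinθ) − μ_k(mg cosθ)L = ½mv²
mgh = mgL sinθ = (25.1)(10)(14.4)sin46.6° = 2626.1 J
W_f = μ_k mg cosθ · L = (0.16)(25.1)(10)cos46.6°·14.4 = 397.3 J
½mv² = 2626.1 − 397.3 = 2228.8 J
v = √(2 × 2228.8/25.1) = 13.33 m/s

v = 13.3 m/s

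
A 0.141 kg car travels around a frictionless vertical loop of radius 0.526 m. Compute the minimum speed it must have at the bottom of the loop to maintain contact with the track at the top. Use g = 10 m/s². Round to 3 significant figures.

v = 5.13 m/s

At the top: mg = mv_top²/r ⇒ v_top² = gr = 5.260 m²/s²
Energy from bottom to top (height 2r): ½mv_bot² = ½mv_top² + mg(2r)
v_bot² = gr + 4gr = 5gr = 26.30
v_bot = √(5gr) = 5.128 m/s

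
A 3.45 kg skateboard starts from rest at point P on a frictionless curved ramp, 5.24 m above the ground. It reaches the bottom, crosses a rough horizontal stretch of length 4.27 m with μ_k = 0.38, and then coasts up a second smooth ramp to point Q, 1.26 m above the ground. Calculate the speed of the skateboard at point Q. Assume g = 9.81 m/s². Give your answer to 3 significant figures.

v = 6.80 m/s

Energy at P: mgh₁ = (3.45)(9.81)(5.24) = 177.35 J
Friction loss: W_f = μ_k mg d = 54.92 J
At Q: ½mv² + mgh₂ = mgh₁ − W_f
½mv² = 177.35 − 54.92 − 42.644 = 79.785 J
v = √(2 × 79.785/3.45) = 6.801 m/s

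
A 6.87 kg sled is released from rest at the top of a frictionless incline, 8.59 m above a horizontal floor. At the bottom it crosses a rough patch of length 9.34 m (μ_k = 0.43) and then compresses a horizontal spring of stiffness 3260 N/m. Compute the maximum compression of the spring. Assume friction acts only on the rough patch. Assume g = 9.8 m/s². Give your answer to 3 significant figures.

Initial energy: E₁ = mgh = (6.87)(9.8)(8.59) = 578.33 J
Friction removes W_f = μ_k mg d = (0.43)(6.87)(9.8)(9.34) = 270.4 J
Energy reaching the spring: E = 578.33 − 270.4 = 307.94 J
At max compression ½kx² = E ⇒ x = √(2E/k) = √(2 × 307.94/3260) = 0.4346 m

x = 0.435 m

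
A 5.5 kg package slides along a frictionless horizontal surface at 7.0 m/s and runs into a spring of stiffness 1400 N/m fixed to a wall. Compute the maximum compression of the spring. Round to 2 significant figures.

At max compression the package is momentarily at rest: ½mv² = ½kx²
x = v√(m/k) = 7.0 × √(5.5/1400) = 0.4387 m

x = 0.44 m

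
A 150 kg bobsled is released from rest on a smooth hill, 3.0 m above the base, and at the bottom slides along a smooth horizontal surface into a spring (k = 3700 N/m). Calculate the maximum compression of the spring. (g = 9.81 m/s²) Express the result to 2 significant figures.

At max compression the bobsled is momentarily at rest: mgh = ½kx²
x = √(2mgh/k) = √(2 × 150 × 9.81 × 3.0 / 3700) = 1.545 m

x = 1.5 m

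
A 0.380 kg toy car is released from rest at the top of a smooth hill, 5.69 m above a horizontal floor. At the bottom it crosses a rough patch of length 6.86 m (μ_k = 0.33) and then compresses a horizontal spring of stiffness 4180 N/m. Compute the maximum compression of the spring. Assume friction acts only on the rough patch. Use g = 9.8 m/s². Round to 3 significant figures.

x = 0.0781 m

Initial energy: E₁ = mgh = (0.380)(9.8)(5.69) = 21.190 J
Friction removes W_f = μ_k mg d = (0.33)(0.380)(9.8)(6.86) = 8.430 J
Energy reaching the spring: E = 21.190 − 8.430 = 12.759 J
At max compression ½kx² = E ⇒ x = √(2E/k) = √(2 × 12.759/4180) = 0.07813 m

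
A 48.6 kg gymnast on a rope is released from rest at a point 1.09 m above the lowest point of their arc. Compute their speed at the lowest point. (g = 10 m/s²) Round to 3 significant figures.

By conservation of mechanical energy, mgh = ½mv²
v = √(2gh) = √(2 × 10 × 1.09) = √21.800 = 4.669 m/s

v = 4.67 m/s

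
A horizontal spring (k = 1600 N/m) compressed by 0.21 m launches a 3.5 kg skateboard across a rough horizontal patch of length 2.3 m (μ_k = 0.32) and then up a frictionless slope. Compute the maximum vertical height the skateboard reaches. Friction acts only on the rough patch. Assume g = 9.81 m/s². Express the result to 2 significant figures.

Spring energy: E₀ = ½kx² = ½(1600)(0.21)² = 35.280 J
Friction: W_f = μ_k mg d = (0.32)(3.5)(9.81)(2.3) = 25.27 J
Energy at base of ramp: E = 35.280 − 25.27 = 10.009 J
At max height all remaining energy is PE: mgh = E ⇒ h = E/(mg) = 10.009/(3.5 × 9.81) = 0.2915 m

h = 0.29 m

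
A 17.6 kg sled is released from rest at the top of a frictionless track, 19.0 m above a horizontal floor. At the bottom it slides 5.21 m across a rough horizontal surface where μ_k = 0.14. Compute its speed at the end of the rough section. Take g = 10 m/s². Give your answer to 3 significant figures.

Energy at the top = energy at the end + work done against friction:
mgh = ½mv² + μ_k m g d
W_f = μ_k mg d = (0.14)(17.6)(10)(5.21) = 128.4 J
½mv² = mgh − W_f = 3344.0 − 128.4 = 3215.6 J
v = √(2 × 3215.6/17.6) = 19.12 m/s

v = 19.1 m/s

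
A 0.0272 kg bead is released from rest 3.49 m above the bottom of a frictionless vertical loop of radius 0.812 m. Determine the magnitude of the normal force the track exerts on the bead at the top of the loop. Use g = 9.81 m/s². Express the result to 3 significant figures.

Energy from release to top (height 2r): mgh = ½mv_top² + mg(2r)
v_top² = 2g(h − 2r) = 2(9.81)(3.49 − 1.624) = 36.611 m²/s²
At the top, both N and weight point toward the centre: N + mg = mv_top²/r
N = m(v_top²/r − g) = 0.0272(36.611/0.812 − 9.81) = 0.9595 N

N = 0.960 N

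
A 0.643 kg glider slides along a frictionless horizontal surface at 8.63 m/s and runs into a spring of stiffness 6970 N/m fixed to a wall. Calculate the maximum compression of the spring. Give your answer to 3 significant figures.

x = 0.0829 m

At max compression the glider is momentarily at rest: ½mv² = ½kx²
x = v√(m/k) = 8.63 × √(0.643/6970) = 0.08289 m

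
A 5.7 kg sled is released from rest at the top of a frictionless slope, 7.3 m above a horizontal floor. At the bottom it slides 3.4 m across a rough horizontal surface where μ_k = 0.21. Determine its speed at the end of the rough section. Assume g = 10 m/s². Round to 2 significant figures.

v = 11 m/s

Applying the work–energy principle:
mgh = ½mv² + μ_k m g d
W_f = μ_k mg d = (0.21)(5.7)(10)(3.4) = 40.70 J
½mv² = mgh − W_f = 416.10 − 40.70 = 375.40 J
v = √(2 × 375.40/5.7) = 11.48 m/s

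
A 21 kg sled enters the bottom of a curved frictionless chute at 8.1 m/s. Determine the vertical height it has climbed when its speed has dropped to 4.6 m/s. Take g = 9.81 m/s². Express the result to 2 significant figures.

h = 2.3 m

Energy balance between the two points: ½mv₁² = ½mv₂² + mgh
h = (v₁² − v₂²)/(2g) = (8.1² − 4.6²)/(2 × 9.81) = 2.266 m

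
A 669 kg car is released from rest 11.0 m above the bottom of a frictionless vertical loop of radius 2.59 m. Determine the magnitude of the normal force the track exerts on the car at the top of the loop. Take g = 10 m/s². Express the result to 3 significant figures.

Energy from release to top (height 2r): mgh = ½mv_top² + mg(2r)
v_top² = 2g(h − 2r) = 2(10)(11.0 − 5.180) = 116.40 m²/s²
At the top, both N and weight point toward the centre: N + mg = mv_top²/r
N = m(v_top²/r − g) = 669(116.40/2.59 − 10) = 23376 N

N = 23400 N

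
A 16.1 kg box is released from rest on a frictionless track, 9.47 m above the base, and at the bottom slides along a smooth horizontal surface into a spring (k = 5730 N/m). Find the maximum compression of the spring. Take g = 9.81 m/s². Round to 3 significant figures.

x = 0.723 m

At max compression the box is momentarily at rest: mgh = ½kx²
x = √(2mgh/k) = √(2 × 16.1 × 9.81 × 9.47 / 5730) = 0.7225 m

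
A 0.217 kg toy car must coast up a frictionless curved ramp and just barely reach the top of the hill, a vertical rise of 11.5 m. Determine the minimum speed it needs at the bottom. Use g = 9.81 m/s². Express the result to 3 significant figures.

At the top it is momentarily at rest, so all KE converts to PE: ½mv² = mgh
v = √(2gh) = √(2 × 9.81 × 11.5) = 15.02 m/s

v = 15.0 m/s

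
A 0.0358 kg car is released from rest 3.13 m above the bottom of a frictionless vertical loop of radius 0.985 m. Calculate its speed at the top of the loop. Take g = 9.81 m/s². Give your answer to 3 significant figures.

v = 4.77 m/s

Energy conservation: mgh = ½mv_top² + mg(2r)
v_top² = 2g(h − 2r) = 2(9.81)(3.13 − 1.970) = 22.76
v_top = 4.771 m/s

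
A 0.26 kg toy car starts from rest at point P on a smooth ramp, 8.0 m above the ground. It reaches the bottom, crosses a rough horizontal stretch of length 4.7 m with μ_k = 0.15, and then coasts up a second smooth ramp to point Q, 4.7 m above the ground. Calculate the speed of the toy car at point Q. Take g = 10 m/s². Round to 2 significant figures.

v = 7.2 m/s

Energy at P: mgh₁ = (0.26)(10)(8.0) = 20.800 J
Friction loss: W_f = μ_k mg d = 1.833 J
At Q: ½mv² + mgh₂ = mgh₁ − W_f
½mv² = 20.800 − 1.833 − 12.220 = 6.7470 J
v = √(2 × 6.7470/0.26) = 7.204 m/s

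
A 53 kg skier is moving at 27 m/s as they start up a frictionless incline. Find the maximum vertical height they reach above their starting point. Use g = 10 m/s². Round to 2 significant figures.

h = 36 m

By energy conservation, ½mv² = mgh
h = v²/(2g) = 27²/(2 × 10) = 36.45 m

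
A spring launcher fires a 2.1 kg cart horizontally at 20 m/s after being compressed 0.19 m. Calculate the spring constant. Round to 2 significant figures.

k = 23000 N/m

Spring PE at full compression equals KE at release: ½kx² = ½mv²
k = mv²/x² = (2.1)(20)²/(0.19)² = 23269 N/m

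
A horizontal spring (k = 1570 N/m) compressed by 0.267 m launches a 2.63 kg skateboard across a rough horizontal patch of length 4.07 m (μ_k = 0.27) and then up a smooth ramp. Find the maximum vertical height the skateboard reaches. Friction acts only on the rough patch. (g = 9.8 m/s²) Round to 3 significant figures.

Spring energy: E₀ = ½kx² = ½(1570)(0.267)² = 55.962 J
Friction: W_f = μ_k mg d = (0.27)(2.63)(9.8)(4.07) = 28.32 J
Energy at base of ramp: E = 55.962 − 28.32 = 27.639 J
At max height all remaining energy is PE: mgh = E ⇒ h = E/(mg) = 27.639/(2.63 × 9.8) = 1.072 m

h = 1.07 m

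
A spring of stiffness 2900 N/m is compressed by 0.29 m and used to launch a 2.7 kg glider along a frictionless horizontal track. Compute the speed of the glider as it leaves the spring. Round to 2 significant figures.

v = 9.5 m/s

Conservation of energy: ½kx² = ½mv²
v = x√(k/m) = 0.29 × √(2900/2.7) = 9.504 m/s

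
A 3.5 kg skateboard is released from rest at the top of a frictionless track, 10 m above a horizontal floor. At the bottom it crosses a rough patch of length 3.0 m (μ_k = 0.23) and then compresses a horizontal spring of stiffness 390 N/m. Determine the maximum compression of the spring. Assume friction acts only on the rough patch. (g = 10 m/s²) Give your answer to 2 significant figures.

x = 1.3 m

Initial energy: E₁ = mgh = (3.5)(10)(10) = 350.00 J
Friction removes W_f = μ_k mg d = (0.23)(3.5)(10)(3.0) = 24.15 J
Energy reaching the spring: E = 350.00 − 24.15 = 325.85 J
At max compression ½kx² = E ⇒ x = √(2E/k) = √(2 × 325.85/390) = 1.293 m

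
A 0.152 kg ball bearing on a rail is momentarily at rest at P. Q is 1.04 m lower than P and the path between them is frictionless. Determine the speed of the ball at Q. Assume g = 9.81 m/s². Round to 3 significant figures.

v = 4.52 m/s

By conservation of mechanical energy, mgh = ½mv²
v = √(2gh) = √(2 × 9.81 × 1.04) = √20.405 = 4.517 m/s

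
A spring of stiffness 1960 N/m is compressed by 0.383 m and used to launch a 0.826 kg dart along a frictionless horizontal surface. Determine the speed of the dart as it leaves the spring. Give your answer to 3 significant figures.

v = 18.7 m/s

Conservation of energy: ½kx² = ½mv²
v = x√(k/m) = 0.383 × √(1960/0.826) = 18.66 m/s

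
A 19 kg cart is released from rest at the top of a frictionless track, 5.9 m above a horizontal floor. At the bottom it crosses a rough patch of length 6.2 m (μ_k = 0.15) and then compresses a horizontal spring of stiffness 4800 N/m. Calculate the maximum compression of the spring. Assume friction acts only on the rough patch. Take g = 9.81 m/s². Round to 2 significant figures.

x = 0.62 m

Initial energy: E₁ = mgh = (19)(9.81)(5.9) = 1099.7 J
Friction removes W_f = μ_k mg d = (0.15)(19)(9.81)(6.2) = 173.3 J
Energy reaching the spring: E = 1099.7 − 173.3 = 926.36 J
At max compression ½kx² = E ⇒ x = √(2E/k) = √(2 × 926.36/4800) = 0.6213 m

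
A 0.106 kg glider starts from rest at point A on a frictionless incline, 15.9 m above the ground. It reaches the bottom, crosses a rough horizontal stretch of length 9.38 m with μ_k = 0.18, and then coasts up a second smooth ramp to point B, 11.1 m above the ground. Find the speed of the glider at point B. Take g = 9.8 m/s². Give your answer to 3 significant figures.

v = 7.81 m/s

Energy at A: mgh₁ = (0.106)(9.8)(15.9) = 16.517 J
Friction loss: W_f = μ_k mg d = 1.754 J
At B: ½mv² + mgh₂ = mgh₁ − W_f
½mv² = 16.517 − 1.754 − 11.531 = 3.2323 J
v = √(2 × 3.2323/0.106) = 7.809 m/s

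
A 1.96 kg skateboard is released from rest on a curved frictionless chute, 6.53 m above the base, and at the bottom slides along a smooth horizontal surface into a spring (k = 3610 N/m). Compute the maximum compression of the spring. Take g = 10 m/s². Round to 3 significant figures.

Energy conservation (no friction) from release to max compression: mgh = ½kx²
x = √(2mgh/k) = √(2 × 1.96 × 10 × 6.53 / 3610) = 0.2663 m

x = 0.266 m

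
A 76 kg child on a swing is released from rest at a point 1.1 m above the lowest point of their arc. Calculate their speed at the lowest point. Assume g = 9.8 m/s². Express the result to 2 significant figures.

Equating total energy at the two states: mgh = ½mv²
v = √(2gh) = √(2 × 9.8 × 1.1) = √21.560 = 4.643 m/s

v = 4.6 m/s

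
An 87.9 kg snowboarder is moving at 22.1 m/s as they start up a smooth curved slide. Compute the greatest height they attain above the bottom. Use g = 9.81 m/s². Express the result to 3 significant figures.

h = 24.9 m

By energy conservation, ½mv² = mgh
h = v²/(2g) = 22.1²/(2 × 9.81) = 24.89 m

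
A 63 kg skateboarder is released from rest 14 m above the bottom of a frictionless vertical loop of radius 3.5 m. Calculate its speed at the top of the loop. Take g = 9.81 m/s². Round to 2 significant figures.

Energy conservation: mgh = ½mv_top² + mg(2r)
v_top² = 2g(h − 2r) = 2(9.81)(14 − 7.000) = 137.3
v_top = 11.72 m/s

v = 12 m/s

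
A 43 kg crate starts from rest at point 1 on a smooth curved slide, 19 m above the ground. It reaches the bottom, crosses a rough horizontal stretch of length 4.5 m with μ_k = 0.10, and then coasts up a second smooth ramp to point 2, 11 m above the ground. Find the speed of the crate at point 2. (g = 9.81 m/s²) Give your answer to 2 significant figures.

v = 12 m/s

Energy at 1: mgh₁ = (43)(9.81)(19) = 8014.8 J
Friction loss: W_f = μ_k mg d = 189.8 J
At 2: ½mv² + mgh₂ = mgh₁ − W_f
½mv² = 8014.8 − 189.8 − 4640.1 = 3184.8 J
v = √(2 × 3184.8/43) = 12.17 m/s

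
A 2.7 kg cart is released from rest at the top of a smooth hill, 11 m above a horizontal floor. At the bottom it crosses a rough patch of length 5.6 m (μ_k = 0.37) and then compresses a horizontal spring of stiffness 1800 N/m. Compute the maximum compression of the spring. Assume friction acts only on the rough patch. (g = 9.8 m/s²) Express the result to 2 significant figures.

Initial energy: E₁ = mgh = (2.7)(9.8)(11) = 291.06 J
Friction removes W_f = μ_k mg d = (0.37)(2.7)(9.8)(5.6) = 54.83 J
Energy reaching the spring: E = 291.06 − 54.83 = 236.23 J
At max compression ½kx² = E ⇒ x = √(2E/k) = √(2 × 236.23/1800) = 0.5123 m

x = 0.51 m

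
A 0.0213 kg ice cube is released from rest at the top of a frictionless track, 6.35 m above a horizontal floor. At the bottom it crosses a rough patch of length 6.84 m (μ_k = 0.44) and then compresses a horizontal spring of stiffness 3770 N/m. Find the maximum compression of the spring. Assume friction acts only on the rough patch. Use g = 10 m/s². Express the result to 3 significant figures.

Initial energy: E₁ = mgh = (0.0213)(10)(6.35) = 1.3525 J
Friction removes W_f = μ_k mg d = (0.44)(0.0213)(10)(6.84) = 0.6410 J
Energy reaching the spring: E = 1.3525 − 0.6410 = 0.71151 J
At max compression ½kx² = E ⇒ x = √(2E/k) = √(2 × 0.71151/3770) = 0.01943 m

x = 0.0194 m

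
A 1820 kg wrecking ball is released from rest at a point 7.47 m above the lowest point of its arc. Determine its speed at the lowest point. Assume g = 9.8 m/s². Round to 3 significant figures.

By conservation of mechanical energy, mgh = ½mv²
The mass cancels from both sides.
v = √(2gh) = √(2 × 9.8 × 7.47) = √146.41 = 12.10 m/s

v = 12.1 m/s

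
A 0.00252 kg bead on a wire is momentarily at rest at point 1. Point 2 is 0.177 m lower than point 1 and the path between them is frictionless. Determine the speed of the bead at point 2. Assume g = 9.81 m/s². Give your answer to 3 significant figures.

Equating total energy at the two states: mgh = ½mv²
v = √(2gh) = √(2 × 9.81 × 0.177) = √3.4727 = 1.864 m/s

v = 1.86 m/s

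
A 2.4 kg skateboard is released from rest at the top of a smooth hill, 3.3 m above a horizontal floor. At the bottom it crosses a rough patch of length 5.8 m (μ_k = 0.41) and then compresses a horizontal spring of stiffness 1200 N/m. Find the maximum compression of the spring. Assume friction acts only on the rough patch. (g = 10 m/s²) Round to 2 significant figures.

x = 0.19 m

Initial energy: E₁ = mgh = (2.4)(10)(3.3) = 79.200 J
Friction removes W_f = μ_k mg d = (0.41)(2.4)(10)(5.8) = 57.07 J
Energy reaching the spring: E = 79.200 − 57.07 = 22.128 J
At max compression ½kx² = E ⇒ x = √(2E/k) = √(2 × 22.128/1200) = 0.1920 m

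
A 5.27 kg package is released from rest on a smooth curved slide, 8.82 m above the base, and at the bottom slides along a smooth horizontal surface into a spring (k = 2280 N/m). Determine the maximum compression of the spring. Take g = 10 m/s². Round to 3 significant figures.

At max compression the package is momentarily at rest: mgh = ½kx²
x = √(2mgh/k) = √(2 × 5.27 × 10 × 8.82 / 2280) = 0.6385 m

x = 0.639 m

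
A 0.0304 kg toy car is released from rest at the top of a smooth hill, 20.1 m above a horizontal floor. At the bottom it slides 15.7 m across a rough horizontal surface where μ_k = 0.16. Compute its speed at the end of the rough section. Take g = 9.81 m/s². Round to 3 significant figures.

Energy at the top = energy at the end + work done against friction:
mgh = ½mv² + μ_k m g d
W_f = μ_k mg d = (0.16)(0.0304)(9.81)(15.7) = 0.7491 J
½mv² = mgh − W_f = 5.9943 − 0.7491 = 5.2452 J
v = √(2 × 5.2452/0.0304) = 18.58 m/s

v = 18.6 m/s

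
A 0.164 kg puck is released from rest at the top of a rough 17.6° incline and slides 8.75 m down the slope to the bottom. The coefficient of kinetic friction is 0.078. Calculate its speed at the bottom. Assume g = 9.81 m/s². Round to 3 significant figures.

Work–energy: mg(L sinθ) − μ_k(mg cosθ)L = ½mv²
mgh = mgL sinθ = (0.164)(9.81)(8.75)sin17.6° = 4.2566 J
W_f = μ_k mg cosθ · L = (0.078)(0.164)(9.81)cos17.6°·8.75 = 1.047 J
½mv² = 4.2566 − 1.047 = 3.2099 J
v = √(2 × 3.2099/0.164) = 6.257 m/s

v = 6.26 m/s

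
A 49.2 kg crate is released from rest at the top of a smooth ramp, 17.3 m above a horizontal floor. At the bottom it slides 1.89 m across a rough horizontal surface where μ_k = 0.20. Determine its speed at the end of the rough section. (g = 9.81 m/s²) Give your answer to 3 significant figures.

Energy bookkeeping (friction removes W_f = μ_k N d):
mgh = ½mv² + μ_k m g d
W_f = μ_k mg d = (0.20)(49.2)(9.81)(1.89) = 182.4 J
½mv² = mgh − W_f = 8349.9 − 182.4 = 8167.4 J
v = √(2 × 8167.4/49.2) = 18.22 m/s

v = 18.2 m/s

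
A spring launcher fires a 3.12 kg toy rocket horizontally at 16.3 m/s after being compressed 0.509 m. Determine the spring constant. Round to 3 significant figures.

k = 3200 N/m

Energy stored in the spring equals the launch KE: ½kx² = ½mv²
k = mv²/x² = (3.12)(16.3)²/(0.509)² = 3200 N/m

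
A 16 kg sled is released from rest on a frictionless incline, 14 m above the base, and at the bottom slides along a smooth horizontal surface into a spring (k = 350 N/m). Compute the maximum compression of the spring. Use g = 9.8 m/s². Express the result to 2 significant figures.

x = 3.5 m

Energy conservation (no friction) from release to max compression: mgh = ½kx²
x = √(2mgh/k) = √(2 × 16 × 9.8 × 14 / 350) = 3.542 m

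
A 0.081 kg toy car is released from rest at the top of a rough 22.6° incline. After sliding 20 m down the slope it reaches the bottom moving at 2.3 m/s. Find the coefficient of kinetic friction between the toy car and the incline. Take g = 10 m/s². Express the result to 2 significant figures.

μ_k = 0.40

Energy balance down the incline: mg L sinθ − ½mv² = μ_k (mg cosθ) L
mgL sinθ = 6.2256 J; ½mv² = 0.21424 J
W_f = 6.2256 − 0.21424 = 6.011 J
μ_k = W_f/(mg cosθ · L) = 6.011/(0.7478 × 20) = 0.4019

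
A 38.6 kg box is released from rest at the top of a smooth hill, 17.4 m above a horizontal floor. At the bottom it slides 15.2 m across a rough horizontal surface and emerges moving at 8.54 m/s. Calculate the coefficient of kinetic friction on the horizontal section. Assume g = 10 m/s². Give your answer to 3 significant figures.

μ_k = 0.905

Applying the work–energy principle:
mgh = ½mv² + μ_k m g d
mgh = 6716.4 J; ½mv² = 1407.6 J
W_f = 6716.4 − 1407.6 = 5309 J
μ_k = W_f/(mg·d) = 5309/(386.0 × 15.2) = 0.9048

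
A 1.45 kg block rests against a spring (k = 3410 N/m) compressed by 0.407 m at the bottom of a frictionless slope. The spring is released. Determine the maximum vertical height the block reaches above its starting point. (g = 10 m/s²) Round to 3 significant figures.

h = 19.5 m

At maximum height the block is at rest, so ½kx² = mgh
h = kx²/(2mg) = (3410)(0.407)²/(2 × 1.45 × 10) = 19.48 m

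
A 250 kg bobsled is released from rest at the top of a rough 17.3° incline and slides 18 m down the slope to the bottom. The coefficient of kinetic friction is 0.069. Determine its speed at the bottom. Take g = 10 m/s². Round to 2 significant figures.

v = 9.1 m/s

Taking the bottom as reference, mgh = ½mv² + μ_k N L with h = L sinθ, N = mg cosθ:
mgh = mgL sinθ = (250)(10)(18)sin17.3° = 13382 J
W_f = μ_k mg cosθ · L = (0.069)(250)(10)cos17.3°·18 = 2965 J
½mv² = 13382 − 2965 = 10417 J
v = √(2 × 10417/250) = 9.129 m/s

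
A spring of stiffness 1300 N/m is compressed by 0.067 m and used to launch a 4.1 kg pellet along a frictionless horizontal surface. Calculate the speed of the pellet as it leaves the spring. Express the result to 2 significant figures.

v = 1.2 m/s

Conservation of energy: ½kx² = ½mv²
v = x√(k/m) = 0.067 × √(1300/4.1) = 1.193 m/s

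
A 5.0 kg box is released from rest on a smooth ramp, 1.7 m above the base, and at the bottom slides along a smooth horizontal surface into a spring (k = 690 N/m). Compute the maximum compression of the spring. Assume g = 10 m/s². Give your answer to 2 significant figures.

x = 0.50 m

Gravitational PE at the top equals spring PE at max compression: mgh = ½kx²
x = √(2mgh/k) = √(2 × 5.0 × 10 × 1.7 / 690) = 0.4964 m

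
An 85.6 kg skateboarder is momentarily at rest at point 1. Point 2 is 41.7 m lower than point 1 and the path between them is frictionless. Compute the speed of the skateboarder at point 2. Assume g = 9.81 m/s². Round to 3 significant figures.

v = 28.6 m/s

Mechanical energy is conserved (no friction): mgh = ½mv²
The mass cancels from both sides.
v = √(2gh) = √(2 × 9.81 × 41.7) = √818.15 = 28.60 m/s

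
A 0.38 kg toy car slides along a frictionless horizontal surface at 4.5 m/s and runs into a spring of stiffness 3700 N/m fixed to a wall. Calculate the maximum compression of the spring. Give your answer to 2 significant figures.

At max compression the car is momentarily at rest: ½mv² = ½kx²
x = v√(m/k) = 4.5 × √(0.38/3700) = 0.04560 m

x = 0.046 m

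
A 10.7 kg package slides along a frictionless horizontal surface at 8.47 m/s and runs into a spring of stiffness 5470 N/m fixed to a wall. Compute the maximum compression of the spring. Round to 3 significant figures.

x = 0.375 m

At max compression the package is momentarily at rest: ½mv² = ½kx²
x = v√(m/k) = 8.47 × √(10.7/5470) = 0.3746 m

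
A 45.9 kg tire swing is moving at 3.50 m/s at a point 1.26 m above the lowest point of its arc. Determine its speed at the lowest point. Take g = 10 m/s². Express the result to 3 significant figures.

v = 6.12 m/s

Mechanical energy is conserved (no friction): ½mv₀² + mgh = ½mv²
v² = v₀² + 2gh = (3.50)² + 2(10)(1.26) = 37.450
v = √37.450 = 6.120 m/s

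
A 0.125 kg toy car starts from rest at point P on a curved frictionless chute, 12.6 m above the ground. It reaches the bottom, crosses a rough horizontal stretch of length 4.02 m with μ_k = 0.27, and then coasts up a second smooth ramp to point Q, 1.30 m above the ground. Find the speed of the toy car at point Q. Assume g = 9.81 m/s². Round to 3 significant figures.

Energy at P: mgh₁ = (0.125)(9.81)(12.6) = 15.451 J
Friction loss: W_f = μ_k mg d = 1.331 J
At Q: ½mv² + mgh₂ = mgh₁ − W_f
½mv² = 15.451 − 1.331 − 1.5941 = 12.526 J
v = √(2 × 12.526/0.125) = 14.16 m/s

v = 14.2 m/s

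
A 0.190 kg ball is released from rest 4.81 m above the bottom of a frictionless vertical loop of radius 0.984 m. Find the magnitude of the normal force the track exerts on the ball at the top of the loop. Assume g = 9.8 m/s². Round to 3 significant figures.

N = 8.89 N

Energy from release to top (height 2r): mgh = ½mv_top² + mg(2r)
v_top² = 2g(h − 2r) = 2(9.8)(4.81 − 1.968) = 55.703 m²/s²
At the top, both N and weight point toward the centre: N + mg = mv_top²/r
N = m(v_top²/r − g) = 0.190(55.703/0.984 − 9.8) = 8.894 N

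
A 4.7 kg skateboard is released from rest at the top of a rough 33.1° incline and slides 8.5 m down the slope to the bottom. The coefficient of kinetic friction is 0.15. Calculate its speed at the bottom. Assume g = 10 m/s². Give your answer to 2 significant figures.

v = 8.5 m/s

Taking the bottom as reference, mgh = ½mv² + μ_k N L with h = L sinθ, N = mg cosθ:
mgh = mgL sinθ = (4.7)(10)(8.5)sin33.1° = 218.17 J
W_f = μ_k mg cosθ · L = (0.15)(4.7)(10)cos33.1°·8.5 = 50.20 J
½mv² = 218.17 − 50.20 = 167.97 J
v = √(2 × 167.97/4.7) = 8.454 m/s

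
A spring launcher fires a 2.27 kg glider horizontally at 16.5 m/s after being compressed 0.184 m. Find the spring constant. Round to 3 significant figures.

Energy stored in the spring equals the launch KE: ½kx² = ½mv²
k = mv²/x² = (2.27)(16.5)²/(0.184)² = 18254 N/m

k = 18300 N/m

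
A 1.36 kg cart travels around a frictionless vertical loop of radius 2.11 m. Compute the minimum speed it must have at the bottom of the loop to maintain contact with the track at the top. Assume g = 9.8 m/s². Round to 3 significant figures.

v = 10.2 m/s

At the top: mg = mv_top²/r ⇒ v_top² = gr = 20.68 m²/s²
Energy from bottom to top (height 2r): ½mv_bot² = ½mv_top² + mg(2r)
v_bot² = gr + 4gr = 5gr = 103.4
v_bot = √(5gr) = 10.17 m/s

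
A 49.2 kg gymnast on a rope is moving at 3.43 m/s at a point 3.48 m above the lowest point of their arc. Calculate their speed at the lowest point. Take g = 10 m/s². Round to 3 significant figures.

v = 9.02 m/s

Mechanical energy is conserved (no friction): ½mv₀² + mgh = ½mv²
The mass cancels from both sides.
v² = v₀² + 2gh = (3.43)² + 2(10)(3.48) = 81.365
v = √81.365 = 9.020 m/s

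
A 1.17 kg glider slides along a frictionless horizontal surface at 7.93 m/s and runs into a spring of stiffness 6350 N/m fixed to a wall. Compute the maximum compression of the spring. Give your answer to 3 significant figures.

x = 0.108 m

Conservation of energy between contact and max compression: ½mv² = ½kx²
x = v√(m/k) = 7.93 × √(1.17/6350) = 0.1076 m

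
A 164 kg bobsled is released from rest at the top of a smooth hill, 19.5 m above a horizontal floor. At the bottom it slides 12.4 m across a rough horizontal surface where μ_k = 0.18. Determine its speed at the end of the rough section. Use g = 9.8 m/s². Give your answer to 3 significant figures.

Energy bookkeeping (friction removes W_f = μ_k N d):
mgh = ½mv² + μ_k m g d
W_f = μ_k mg d = (0.18)(164)(9.8)(12.4) = 3587 J
½mv² = mgh − W_f = 31340 − 3587 = 27753 J
v = √(2 × 27753/164) = 18.40 m/s

v = 18.4 m/s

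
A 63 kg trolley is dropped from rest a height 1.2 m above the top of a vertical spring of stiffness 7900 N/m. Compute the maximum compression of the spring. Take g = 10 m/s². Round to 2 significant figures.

Measuring PE from the top of the relaxed spring, at max compression the trolley has dropped H + x with zero KE, so:
mg(H + x) = ½kx²
½(7900)x² − (63)(10)x − (63)(10)(1.2) = 0
3950x² − 630.0x − 756.0 = 0
x = [630.0 + √(396900 + 1.1945e+07)]/(2 × 3950) = 0.5244 m

x = 0.52 m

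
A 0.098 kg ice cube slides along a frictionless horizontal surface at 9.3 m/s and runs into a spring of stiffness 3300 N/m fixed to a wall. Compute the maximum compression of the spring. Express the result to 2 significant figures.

All KE is stored as spring PE at maximum compression: ½mv² = ½kx²
x = v√(m/k) = 9.3 × √(0.098/3300) = 0.05068 m

x = 0.051 m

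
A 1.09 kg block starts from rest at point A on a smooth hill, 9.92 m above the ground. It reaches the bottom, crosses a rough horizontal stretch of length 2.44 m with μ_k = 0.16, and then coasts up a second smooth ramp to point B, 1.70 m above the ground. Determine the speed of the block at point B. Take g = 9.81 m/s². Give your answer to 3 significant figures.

Energy at A: mgh₁ = (1.09)(9.81)(9.92) = 106.07 J
Friction loss: W_f = μ_k mg d = 4.175 J
At B: ½mv² + mgh₂ = mgh₁ − W_f
½mv² = 106.07 − 4.175 − 18.178 = 83.721 J
v = √(2 × 83.721/1.09) = 12.39 m/s

v = 12.4 m/s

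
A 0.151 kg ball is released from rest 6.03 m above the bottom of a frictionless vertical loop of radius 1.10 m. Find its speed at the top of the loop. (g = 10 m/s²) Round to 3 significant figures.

Energy conservation: mgh = ½mv_top² + mg(2r)
v_top² = 2g(h − 2r) = 2(10)(6.03 − 2.200) = 76.60
v_top = 8.752 m/s

v = 8.75 m/s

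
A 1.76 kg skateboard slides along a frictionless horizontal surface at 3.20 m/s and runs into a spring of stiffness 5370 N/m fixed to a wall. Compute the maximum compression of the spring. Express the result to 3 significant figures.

x = 0.0579 m

All KE is stored as spring PE at maximum compression: ½mv² = ½kx²
x = v√(m/k) = 3.20 × √(1.76/5370) = 0.05793 m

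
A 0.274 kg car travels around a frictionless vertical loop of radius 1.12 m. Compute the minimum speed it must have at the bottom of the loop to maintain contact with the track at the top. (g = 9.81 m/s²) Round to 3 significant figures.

At the top: mg = mv_top²/r ⇒ v_top² = gr = 10.99 m²/s²
Energy from bottom to top (height 2r): ½mv_bot² = ½mv_top² + mg(2r)
v_bot² = gr + 4gr = 5gr = 54.94
v_bot = √(5gr) = 7.412 m/s

v = 7.41 m/s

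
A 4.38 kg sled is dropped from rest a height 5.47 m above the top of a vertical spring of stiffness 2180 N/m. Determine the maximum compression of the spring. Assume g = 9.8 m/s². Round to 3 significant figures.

x = 0.484 m

Take the reference level at the top of the uncompressed spring. At max compression the sled has fallen H + x and is momentarily at rest:
mg(H + x) = ½kx²
½(2180)x² − (4.38)(9.8)x − (4.38)(9.8)(5.47) = 0
1090x² − 42.92x − 234.8 = 0
x = [42.92 + √(1842 + 1.0237e+06)]/(2 × 1090) = 0.4842 m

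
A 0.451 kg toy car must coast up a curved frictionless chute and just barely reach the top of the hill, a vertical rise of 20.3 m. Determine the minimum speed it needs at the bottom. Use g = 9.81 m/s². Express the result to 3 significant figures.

v = 20.0 m/s

At the top it is momentarily at rest, so all KE converts to PE: ½mv² = mgh
v = √(2gh) = √(2 × 9.81 × 20.3) = 19.96 m/s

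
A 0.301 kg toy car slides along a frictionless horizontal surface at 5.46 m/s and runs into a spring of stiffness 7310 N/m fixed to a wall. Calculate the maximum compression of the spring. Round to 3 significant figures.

At max compression the car is momentarily at rest: ½mv² = ½kx²
x = v√(m/k) = 5.46 × √(0.301/7310) = 0.03504 m

x = 0.0350 m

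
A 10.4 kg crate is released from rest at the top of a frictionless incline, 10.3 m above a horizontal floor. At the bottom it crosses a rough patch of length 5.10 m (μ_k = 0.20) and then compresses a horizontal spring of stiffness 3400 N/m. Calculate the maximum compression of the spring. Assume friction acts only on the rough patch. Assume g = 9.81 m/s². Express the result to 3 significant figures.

x = 0.746 m

Initial energy: E₁ = mgh = (10.4)(9.81)(10.3) = 1050.8 J
Friction removes W_f = μ_k mg d = (0.20)(10.4)(9.81)(5.10) = 104.1 J
Energy reaching the spring: E = 1050.8 − 104.1 = 946.78 J
At max compression ½kx² = E ⇒ x = √(2E/k) = √(2 × 946.78/3400) = 0.7463 m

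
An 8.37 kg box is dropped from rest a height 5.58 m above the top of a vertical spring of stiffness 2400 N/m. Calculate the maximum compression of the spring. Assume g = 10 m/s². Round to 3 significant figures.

x = 0.660 m

Take the reference level at the top of the uncompressed spring. At max compression the box has fallen H + x and is momentarily at rest:
mg(H + x) = ½kx²
½(2400)x² − (8.37)(10)x − (8.37)(10)(5.58) = 0
1200x² − 83.70x − 467.0 = 0
x = [83.70 + √(7006 + 2.2418e+06)]/(2 × 1200) = 0.6597 m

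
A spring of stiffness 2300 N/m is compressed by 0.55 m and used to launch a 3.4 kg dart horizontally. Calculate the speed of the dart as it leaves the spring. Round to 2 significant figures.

Conservation of energy: ½kx² = ½mv²
v = x√(k/m) = 0.55 × √(2300/3.4) = 14.30 m/s

v = 14 m/s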